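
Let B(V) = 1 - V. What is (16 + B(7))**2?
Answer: 100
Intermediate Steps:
(16 + B(7))**2 = (16 + (1 - 1*7))**2 = (16 + (1 - 7))**2 = (16 - 6)**2 = 10**2 = 100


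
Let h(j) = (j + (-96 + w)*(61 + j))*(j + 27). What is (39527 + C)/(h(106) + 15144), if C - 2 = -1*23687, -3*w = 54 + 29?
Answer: -47526/8152555 ≈ -0.0058296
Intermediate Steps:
w = -83/3 (w = -(54 + 29)/3 = -⅓*83 = -83/3 ≈ -27.667)
C = -23685 (C = 2 - 1*23687 = 2 - 23687 = -23685)
h(j) = (27 + j)*(-22631/3 - 368*j/3) (h(j) = (j + (-96 - 83/3)*(61 + j))*(j + 27) = (j - 371*(61 + j)/3)*(27 + j) = (j + (-22631/3 - 371*j/3))*(27 + j) = (-22631/3 - 368*j/3)*(27 + j) = (27 + j)*(-22631/3 - 368*j/3))
(39527 + C)/(h(106) + 15144) = (39527 - 23685)/((-203679 - 32567/3*106 - 368/3*106²) + 15144) = 15842/((-203679 - 3452102/3 - 368/3*11236) + 15144) = 15842/((-203679 - 3452102/3 - 4134848/3) + 15144) = 15842/(-8197987/3 + 15144) = 15842/(-8152555/3) = 15842*(-3/8152555) = -47526/8152555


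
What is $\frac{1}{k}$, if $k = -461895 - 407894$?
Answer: $- \frac{1}{869789} \approx -1.1497 \cdot 10^{-6}$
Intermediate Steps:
$k = -869789$
$\frac{1}{k} = \frac{1}{-869789} = - \frac{1}{869789}$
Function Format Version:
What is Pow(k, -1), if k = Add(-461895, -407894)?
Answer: Rational(-1, 869789) ≈ -1.1497e-6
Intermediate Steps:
k = -869789
Pow(k, -1) = Pow(-869789, -1) = Rational(-1, 869789)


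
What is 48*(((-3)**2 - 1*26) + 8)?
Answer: -432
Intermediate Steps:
48*(((-3)**2 - 1*26) + 8) = 48*((9 - 26) + 8) = 48*(-17 + 8) = 48*(-9) = -432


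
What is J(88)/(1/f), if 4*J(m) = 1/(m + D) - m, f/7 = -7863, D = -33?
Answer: 266343399/220 ≈ 1.2107e+6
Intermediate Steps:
f = -55041 (f = 7*(-7863) = -55041)
J(m) = -m/4 + 1/(4*(-33 + m)) (J(m) = (1/(m - 33) - m)/4 = (1/(-33 + m) - m)/4 = -m/4 + 1/(4*(-33 + m)))
J(88)/(1/f) = ((1 - 1*88² + 33*88)/(4*(-33 + 88)))/(1/(-55041)) = ((¼)*(1 - 1*7744 + 2904)/55)/(-1/55041) = ((¼)*(1/55)*(1 - 7744 + 2904))*(-55041) = ((¼)*(1/55)*(-4839))*(-55041) = -4839/220*(-55041) = 266343399/220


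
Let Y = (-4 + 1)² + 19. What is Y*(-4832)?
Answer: -135296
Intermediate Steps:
Y = 28 (Y = (-3)² + 19 = 9 + 19 = 28)
Y*(-4832) = 28*(-4832) = -135296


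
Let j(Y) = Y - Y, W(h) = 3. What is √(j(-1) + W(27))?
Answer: √3 ≈ 1.7320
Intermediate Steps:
j(Y) = 0
√(j(-1) + W(27)) = √(0 + 3) = √3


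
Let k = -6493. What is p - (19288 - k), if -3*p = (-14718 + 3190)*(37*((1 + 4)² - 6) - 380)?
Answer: 3646201/3 ≈ 1.2154e+6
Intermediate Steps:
p = 3723544/3 (p = -(-14718 + 3190)*(37*((1 + 4)² - 6) - 380)/3 = -(-11528)*(37*(5² - 6) - 380)/3 = -(-11528)*(37*(25 - 6) - 380)/3 = -(-11528)*(37*19 - 380)/3 = -(-11528)*(703 - 380)/3 = -(-11528)*323/3 = -⅓*(-3723544) = 3723544/3 ≈ 1.2412e+6)
p - (19288 - k) = 3723544/3 - (19288 - 1*(-6493)) = 3723544/3 - (19288 + 6493) = 3723544/3 - 1*25781 = 3723544/3 - 25781 = 3646201/3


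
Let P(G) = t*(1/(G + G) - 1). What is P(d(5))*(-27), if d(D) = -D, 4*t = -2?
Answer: -297/20 ≈ -14.850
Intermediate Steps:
t = -½ (t = (¼)*(-2) = -½ ≈ -0.50000)
P(G) = ½ - 1/(4*G) (P(G) = -(1/(G + G) - 1)/2 = -(1/(2*G) - 1)/2 = -(-1 + 1/(2*G))/2 = ½ - 1/(4*G))
P(d(5))*(-27) = ((-1 + 2*(-1*5))/(4*((-1*5))))*(-27) = ((¼)*(-1 + 2*(-5))/(-5))*(-27) = ((¼)*(-⅕)*(-1 - 10))*(-27) = ((¼)*(-⅕)*(-11))*(-27) = (11/20)*(-27) = -297/20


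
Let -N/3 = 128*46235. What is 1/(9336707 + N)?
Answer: -1/8417533 ≈ -1.1880e-7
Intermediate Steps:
N = -17754240 (N = -384*46235 = -3*5918080 = -17754240)
1/(9336707 + N) = 1/(9336707 - 17754240) = 1/(-8417533) = -1/8417533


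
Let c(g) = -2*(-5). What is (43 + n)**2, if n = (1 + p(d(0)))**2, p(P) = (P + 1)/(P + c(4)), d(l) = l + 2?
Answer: 508369/256 ≈ 1985.8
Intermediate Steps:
c(g) = 10
d(l) = 2 + l
p(P) = (1 + P)/(10 + P) (p(P) = (P + 1)/(P + 10) = (1 + P)/(10 + P))
n = 25/16 (n = (1 + (1 + (2 + 0))/(10 + (2 + 0)))**2 = (1 + (1 + 2)/(10 + 2))**2 = (1 + 3/12)**2 = (1 + (1/12)*3)**2 = (1 + 1/4)**2 = (5/4)**2 = 25/16 ≈ 1.5625)
(43 + n)**2 = (43 + 25/16)**2 = (713/16)**2 = 508369/256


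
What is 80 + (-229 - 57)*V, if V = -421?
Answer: 120486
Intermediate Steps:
80 + (-229 - 57)*V = 80 + (-229 - 57)*(-421) = 80 - 286*(-421) = 80 + 120406 = 120486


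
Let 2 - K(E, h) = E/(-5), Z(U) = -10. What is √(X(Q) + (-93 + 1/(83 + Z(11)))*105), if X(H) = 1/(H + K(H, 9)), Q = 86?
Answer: 5*I*√575817751930/38398 ≈ 98.811*I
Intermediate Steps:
K(E, h) = 2 + E/5 (K(E, h) = 2 - E/(-5) = 2 - E*(-1)/5 = 2 - (-1)*E/5 = 2 + E/5)
X(H) = 1/(2 + 6*H/5) (X(H) = 1/(H + (2 + H/5)) = 1/(2 + 6*H/5))
√(X(Q) + (-93 + 1/(83 + Z(11)))*105) = √(5/(2*(5 + 3*86)) + (-93 + 1/(83 - 10))*105) = √(5/(2*(5 + 258)) + (-93 + 1/73)*105) = √((5/2)/263 + (-93 + 1/73)*105) = √((5/2)*(1/263) - 6788/73*105) = √(5/526 - 712740/73) = √(-374900875/38398) = 5*I*√575817751930/38398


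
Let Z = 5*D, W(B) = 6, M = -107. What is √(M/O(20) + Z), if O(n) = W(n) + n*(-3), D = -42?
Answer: I*√67398/18 ≈ 14.423*I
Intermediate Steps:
O(n) = 6 - 3*n (O(n) = 6 + n*(-3) = 6 - 3*n)
Z = -210 (Z = 5*(-42) = -210)
√(M/O(20) + Z) = √(-107/(6 - 3*20) - 210) = √(-107/(6 - 60) - 210) = √(-107/(-54) - 210) = √(-107*(-1/54) - 210) = √(107/54 - 210) = √(-11233/54) = I*√67398/18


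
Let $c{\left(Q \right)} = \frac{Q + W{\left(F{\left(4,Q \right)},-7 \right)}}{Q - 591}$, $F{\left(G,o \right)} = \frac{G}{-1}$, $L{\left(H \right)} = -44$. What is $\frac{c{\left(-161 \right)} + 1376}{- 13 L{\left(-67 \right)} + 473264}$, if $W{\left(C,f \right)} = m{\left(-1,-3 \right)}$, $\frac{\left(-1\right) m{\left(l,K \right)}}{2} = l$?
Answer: $\frac{1034911}{356324672} \approx 0.0029044$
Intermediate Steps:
$m{\left(l,K \right)} = - 2 l$
$F{\left(G,o \right)} = - G$ ($F{\left(G,o \right)} = G \left(-1\right) = - G$)
$W{\left(C,f \right)} = 2$ ($W{\left(C,f \right)} = \left(-2\right) \left(-1\right) = 2$)
$c{\left(Q \right)} = \frac{2 + Q}{-591 + Q}$ ($c{\left(Q \right)} = \frac{Q + 2}{Q - 591} = \frac{2 + Q}{-591 + Q}$)
$\frac{c{\left(-161 \right)} + 1376}{- 13 L{\left(-67 \right)} + 473264} = \frac{\frac{2 - 161}{-591 - 161} + 1376}{\left(-13\right) \left(-44\right) + 473264} = \frac{\frac{1}{-752} \left(-159\right) + 1376}{572 + 473264} = \frac{\left(- \frac{1}{752}\right) \left(-159\right) + 1376}{473836} = \left(\frac{159}{752} + 1376\right) \frac{1}{473836} = \frac{1034911}{752} \cdot \frac{1}{473836} = \frac{1034911}{356324672}$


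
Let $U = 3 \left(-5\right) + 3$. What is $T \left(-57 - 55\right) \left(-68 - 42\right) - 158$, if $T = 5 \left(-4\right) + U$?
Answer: $-394398$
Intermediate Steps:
$U = -12$ ($U = -15 + 3 = -12$)
$T = -32$ ($T = 5 \left(-4\right) - 12 = -20 - 12 = -32$)
$T \left(-57 - 55\right) \left(-68 - 42\right) - 158 = - 32 \left(-57 - 55\right) \left(-68 - 42\right) - 158 = - 32 \left(\left(-112\right) \left(-110\right)\right) - 158 = \left(-32\right) 12320 - 158 = -394240 - 158 = -394398$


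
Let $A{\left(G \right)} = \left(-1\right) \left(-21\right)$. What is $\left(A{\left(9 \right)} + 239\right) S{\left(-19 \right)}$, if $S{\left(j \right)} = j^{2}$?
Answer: $93860$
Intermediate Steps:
$A{\left(G \right)} = 21$
$\left(A{\left(9 \right)} + 239\right) S{\left(-19 \right)} = \left(21 + 239\right) \left(-19\right)^{2} = 260 \cdot 361 = 93860$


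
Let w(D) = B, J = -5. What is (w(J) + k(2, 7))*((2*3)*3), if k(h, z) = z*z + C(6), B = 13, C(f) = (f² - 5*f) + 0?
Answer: 1224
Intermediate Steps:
C(f) = f² - 5*f
k(h, z) = 6 + z² (k(h, z) = z*z + 6*(-5 + 6) = z² + 6*1 = z² + 6 = 6 + z²)
w(D) = 13
(w(J) + k(2, 7))*((2*3)*3) = (13 + (6 + 7²))*((2*3)*3) = (13 + (6 + 49))*(6*3) = (13 + 55)*18 = 68*18 = 1224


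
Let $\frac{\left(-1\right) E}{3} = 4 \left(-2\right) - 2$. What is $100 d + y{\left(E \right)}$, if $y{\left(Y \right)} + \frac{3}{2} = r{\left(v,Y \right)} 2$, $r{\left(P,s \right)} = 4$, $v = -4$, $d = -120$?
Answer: $- \frac{23987}{2} \approx -11994.0$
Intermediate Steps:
$E = 30$ ($E = - 3 \left(4 \left(-2\right) - 2\right) = - 3 \left(-8 - 2\right) = \left(-3\right) \left(-10\right) = 30$)
$y{\left(Y \right)} = \frac{13}{2}$ ($y{\left(Y \right)} = - \frac{3}{2} + 4 \cdot 2 = - \frac{3}{2} + 8 = \frac{13}{2}$)
$100 d + y{\left(E \right)} = 100 \left(-120\right) + \frac{13}{2} = -12000 + \frac{13}{2} = - \frac{23987}{2}$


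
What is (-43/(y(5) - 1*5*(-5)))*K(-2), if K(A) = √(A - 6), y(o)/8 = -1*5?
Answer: 86*I*√2/15 ≈ 8.1082*I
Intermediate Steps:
y(o) = -40 (y(o) = 8*(-1*5) = 8*(-5) = -40)
K(A) = √(-6 + A)
(-43/(y(5) - 1*5*(-5)))*K(-2) = (-43/(-40 - 1*5*(-5)))*√(-6 - 2) = (-43/(-40 - 5*(-5)))*√(-8) = (-43/(-40 + 25))*(2*I*√2) = (-43/(-15))*(2*I*√2) = (-1/15*(-43))*(2*I*√2) = 43*(2*I*√2)/15 = 86*I*√2/15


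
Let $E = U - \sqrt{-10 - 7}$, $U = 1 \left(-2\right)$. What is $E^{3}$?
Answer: $94 + 5 i \sqrt{17} \approx 94.0 + 20.616 i$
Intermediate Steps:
$U = -2$
$E = -2 - i \sqrt{17}$ ($E = -2 - \sqrt{-10 - 7} = -2 - \sqrt{-17} = -2 - i \sqrt{17} \approx -2.0 - 4.1231 i$)
$E^{3} = \left(-2 - i \sqrt{17}\right)^{3}$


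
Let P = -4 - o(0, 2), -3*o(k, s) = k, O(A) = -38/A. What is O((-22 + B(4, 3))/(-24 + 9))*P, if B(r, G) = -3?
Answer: 456/5 ≈ 91.200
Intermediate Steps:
o(k, s) = -k/3
P = -4 (P = -4 - (-1)*0/3 = -4 - 1*0 = -4 + 0 = -4)
O((-22 + B(4, 3))/(-24 + 9))*P = -38*(-24 + 9)/(-22 - 3)*(-4) = -38/((-25/(-15)))*(-4) = -38/((-25*(-1/15)))*(-4) = -38/5/3*(-4) = -38*⅗*(-4) = -114/5*(-4) = 456/5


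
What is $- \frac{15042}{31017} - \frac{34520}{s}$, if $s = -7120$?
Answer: $\frac{8030065}{1840342} \approx 4.3634$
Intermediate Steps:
$- \frac{15042}{31017} - \frac{34520}{s} = - \frac{15042}{31017} - \frac{34520}{-7120} = \left(-15042\right) \frac{1}{31017} - - \frac{863}{178} = - \frac{5014}{10339} + \frac{863}{178} = \frac{8030065}{1840342}$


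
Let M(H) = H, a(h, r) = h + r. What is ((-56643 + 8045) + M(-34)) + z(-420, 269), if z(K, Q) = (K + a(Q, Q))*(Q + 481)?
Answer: 39868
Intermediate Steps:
z(K, Q) = (481 + Q)*(K + 2*Q) (z(K, Q) = (K + (Q + Q))*(Q + 481) = (K + 2*Q)*(481 + Q) = (481 + Q)*(K + 2*Q))
((-56643 + 8045) + M(-34)) + z(-420, 269) = ((-56643 + 8045) - 34) + (2*269² + 481*(-420) + 962*269 - 420*269) = (-48598 - 34) + (2*72361 - 202020 + 258778 - 112980) = -48632 + (144722 - 202020 + 258778 - 112980) = -48632 + 88500 = 39868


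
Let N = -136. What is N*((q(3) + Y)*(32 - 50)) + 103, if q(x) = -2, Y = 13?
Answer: 27031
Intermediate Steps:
N*((q(3) + Y)*(32 - 50)) + 103 = -136*(-2 + 13)*(32 - 50) + 103 = -1496*(-18) + 103 = -136*(-198) + 103 = 26928 + 103 = 27031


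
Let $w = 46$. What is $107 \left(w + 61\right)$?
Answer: $11449$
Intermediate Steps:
$107 \left(w + 61\right) = 107 \left(46 + 61\right) = 107 \cdot 107 = 11449$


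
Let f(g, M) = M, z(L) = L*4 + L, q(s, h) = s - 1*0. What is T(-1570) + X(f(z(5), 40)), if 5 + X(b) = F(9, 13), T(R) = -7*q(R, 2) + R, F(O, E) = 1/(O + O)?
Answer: 169471/18 ≈ 9415.1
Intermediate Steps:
q(s, h) = s (q(s, h) = s + 0 = s)
z(L) = 5*L (z(L) = 4*L + L = 5*L)
F(O, E) = 1/(2*O)
T(R) = -6*R (T(R) = -7*R + R = -6*R)
X(b) = -89/18 (X(b) = -5 + (½)/9 = -5 + (½)*(⅑) = -5 + 1/18 = -89/18)
T(-1570) + X(f(z(5), 40)) = -6*(-1570) - 89/18 = 9420 - 89/18 = 169471/18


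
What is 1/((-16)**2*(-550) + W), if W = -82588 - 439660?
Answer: -1/663048 ≈ -1.5082e-6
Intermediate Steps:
W = -522248
1/((-16)**2*(-550) + W) = 1/((-16)**2*(-550) - 522248) = 1/(256*(-550) - 522248) = 1/(-140800 - 522248) = 1/(-663048) = -1/663048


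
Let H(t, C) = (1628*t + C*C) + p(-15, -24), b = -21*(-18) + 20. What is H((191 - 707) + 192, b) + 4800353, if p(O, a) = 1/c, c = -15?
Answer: 66469274/15 ≈ 4.4313e+6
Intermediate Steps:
b = 398 (b = 378 + 20 = 398)
p(O, a) = -1/15 (p(O, a) = 1/(-15) = -1/15)
H(t, C) = -1/15 + C² + 1628*t (H(t, C) = (1628*t + C*C) - 1/15 = (1628*t + C²) - 1/15 = (C² + 1628*t) - 1/15 = -1/15 + C² + 1628*t)
H((191 - 707) + 192, b) + 4800353 = (-1/15 + 398² + 1628*((191 - 707) + 192)) + 4800353 = (-1/15 + 158404 + 1628*(-516 + 192)) + 4800353 = (-1/15 + 158404 + 1628*(-324)) + 4800353 = (-1/15 + 158404 - 527472) + 4800353 = -5536021/15 + 4800353 = 66469274/15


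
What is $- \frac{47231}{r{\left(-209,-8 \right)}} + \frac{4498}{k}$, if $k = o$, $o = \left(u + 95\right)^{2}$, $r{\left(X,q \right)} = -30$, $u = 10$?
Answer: $\frac{34723781}{22050} \approx 1574.8$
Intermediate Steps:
$o = 11025$ ($o = \left(10 + 95\right)^{2} = 105^{2} = 11025$)
$k = 11025$
$- \frac{47231}{r{\left(-209,-8 \right)}} + \frac{4498}{k} = - \frac{47231}{-30} + \frac{4498}{11025} = \left(-47231\right) \left(- \frac{1}{30}\right) + 4498 \cdot \frac{1}{11025} = \frac{47231}{30} + \frac{4498}{11025} = \frac{34723781}{22050}$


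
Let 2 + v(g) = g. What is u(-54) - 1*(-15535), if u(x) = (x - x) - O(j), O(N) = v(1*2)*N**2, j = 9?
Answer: 15535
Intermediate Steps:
v(g) = -2 + g
O(N) = 0 (O(N) = (-2 + 1*2)*N**2 = (-2 + 2)*N**2 = 0*N**2 = 0)
u(x) = 0 (u(x) = (x - x) - 1*0 = 0 + 0 = 0)
u(-54) - 1*(-15535) = 0 - 1*(-15535) = 0 + 15535 = 15535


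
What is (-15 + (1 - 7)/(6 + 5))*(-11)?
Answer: 171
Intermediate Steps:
(-15 + (1 - 7)/(6 + 5))*(-11) = (-15 - 6/11)*(-11) = -171/11*(-11) = 171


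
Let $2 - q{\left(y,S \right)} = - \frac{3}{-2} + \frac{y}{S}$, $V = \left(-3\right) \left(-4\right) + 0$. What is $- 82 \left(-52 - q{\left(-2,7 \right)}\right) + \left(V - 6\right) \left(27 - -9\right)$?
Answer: $\frac{31811}{7} \approx 4544.4$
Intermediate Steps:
$V = 12$ ($V = 12 + 0 = 12$)
$q{\left(y,S \right)} = \frac{1}{2} - \frac{y}{S}$ ($q{\left(y,S \right)} = 2 - \left(- \frac{3}{-2} + \frac{y}{S}\right) = 2 - \left(\left(-3\right) \left(- \frac{1}{2}\right) + \frac{y}{S}\right) = 2 - \left(\frac{3}{2} + \frac{y}{S}\right) = \frac{1}{2} - \frac{y}{S}$)
$- 82 \left(-52 - q{\left(-2,7 \right)}\right) + \left(V - 6\right) \left(27 - -9\right) = - 82 \left(-52 - \frac{\frac{1}{2} \cdot 7 - -2}{7}\right) + \left(12 - 6\right) \left(27 - -9\right) = - 82 \left(-52 - \frac{\frac{7}{2} + 2}{7}\right) + 6 \left(27 + \left(-18 + 27\right)\right) = - 82 \left(-52 - \frac{1}{7} \cdot \frac{11}{2}\right) + 6 \left(27 + 9\right) = - 82 \left(-52 - \frac{11}{14}\right) + 6 \cdot 36 = - 82 \left(-52 - \frac{11}{14}\right) + 216 = \left(-82\right) \left(- \frac{739}{14}\right) + 216 = \frac{30299}{7} + 216 = \frac{31811}{7}$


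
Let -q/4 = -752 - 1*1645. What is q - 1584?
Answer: 8004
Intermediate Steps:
q = 9588 (q = -4*(-752 - 1*1645) = -4*(-752 - 1645) = -4*(-2397) = 9588)
q - 1584 = 9588 - 1584 = 8004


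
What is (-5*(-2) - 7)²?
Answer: 9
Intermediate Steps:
(-5*(-2) - 7)² = (10 - 7)² = 3² = 9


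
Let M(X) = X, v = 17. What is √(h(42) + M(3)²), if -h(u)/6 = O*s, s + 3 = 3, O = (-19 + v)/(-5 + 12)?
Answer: 3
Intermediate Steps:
O = -2/7 (O = (-19 + 17)/(-5 + 12) = -2/7 ≈ -0.28571)
s = 0 (s = -3 + 3 = 0)
h(u) = 0 (h(u) = -(-12)*0/7 = -6*0 = 0)
√(h(42) + M(3)²) = √(0 + 3²) = √(0 + 9) = √9 = 3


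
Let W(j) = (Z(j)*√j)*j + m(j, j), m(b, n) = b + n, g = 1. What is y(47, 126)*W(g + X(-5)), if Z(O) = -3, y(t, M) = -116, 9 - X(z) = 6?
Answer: 1856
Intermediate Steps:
X(z) = 3 (X(z) = 9 - 1*6 = 9 - 6 = 3)
W(j) = -3*j^(3/2) + 2*j (W(j) = (-3*√j)*j + (j + j) = -3*j^(3/2) + 2*j)
y(47, 126)*W(g + X(-5)) = -116*(-3*(1 + 3)^(3/2) + 2*(1 + 3)) = -116*(-3*4^(3/2) + 2*4) = -116*(-3*8 + 8) = -116*(-24 + 8) = -116*(-16) = 1856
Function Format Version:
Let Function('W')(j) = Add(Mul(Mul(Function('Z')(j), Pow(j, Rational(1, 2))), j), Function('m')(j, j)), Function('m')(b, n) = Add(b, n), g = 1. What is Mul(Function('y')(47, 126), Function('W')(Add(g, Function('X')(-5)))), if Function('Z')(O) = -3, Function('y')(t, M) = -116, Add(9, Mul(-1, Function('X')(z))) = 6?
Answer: 1856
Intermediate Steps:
Function('X')(z) = 3 (Function('X')(z) = Add(9, Mul(-1, 6)) = Add(9, -6) = 3)
Function('W')(j) = Add(Mul(-3, Pow(j, Rational(3, 2))), Mul(2, j)) (Function('W')(j) = Add(Mul(Mul(-3, Pow(j, Rational(1, 2))), j), Add(j, j)) = Add(Mul(-3, Pow(j, Rational(3, 2))), Mul(2, j)))
Mul(Function('y')(47, 126), Function('W')(Add(g, Function('X')(-5)))) = Mul(-116, Add(Mul(-3, Pow(Add(1, 3), Rational(3, 2))), Mul(2, Add(1, 3)))) = Mul(-116, Add(Mul(-3, Pow(4, Rational(3, 2))), Mul(2, 4))) = Mul(-116, Add(Mul(-3, 8), 8)) = Mul(-116, Add(-24, 8)) = Mul(-116, -16) = 1856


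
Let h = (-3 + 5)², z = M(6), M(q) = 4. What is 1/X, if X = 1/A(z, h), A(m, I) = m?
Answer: 4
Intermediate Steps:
z = 4
h = 4 (h = 2² = 4)
X = ¼ (X = 1/4 = ¼ ≈ 0.25000)
1/X = 1/(¼) = 4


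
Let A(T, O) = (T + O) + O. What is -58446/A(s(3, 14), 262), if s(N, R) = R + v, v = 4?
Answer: -29223/271 ≈ -107.83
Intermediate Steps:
s(N, R) = 4 + R (s(N, R) = R + 4 = 4 + R)
A(T, O) = T + 2*O (A(T, O) = (O + T) + O = T + 2*O)
-58446/A(s(3, 14), 262) = -58446/((4 + 14) + 2*262) = -58446/(18 + 524) = -58446/542 = -58446*1/542 = -29223/271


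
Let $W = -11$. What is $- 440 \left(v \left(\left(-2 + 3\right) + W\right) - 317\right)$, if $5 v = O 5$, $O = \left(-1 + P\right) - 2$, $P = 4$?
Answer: $143880$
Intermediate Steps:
$O = 1$ ($O = \left(-1 + 4\right) - 2 = 3 - 2 = 1$)
$v = 1$ ($v = \frac{1 \cdot 5}{5} = \frac{1}{5} \cdot 5 = 1$)
$- 440 \left(v \left(\left(-2 + 3\right) + W\right) - 317\right) = - 440 \left(1 \left(\left(-2 + 3\right) - 11\right) - 317\right) = - 440 \left(1 \left(1 - 11\right) - 317\right) = - 440 \left(1 \left(-10\right) - 317\right) = - 440 \left(-10 - 317\right) = \left(-440\right) \left(-327\right) = 143880$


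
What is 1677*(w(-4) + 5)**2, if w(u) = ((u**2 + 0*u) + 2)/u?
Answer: 1677/4 ≈ 419.25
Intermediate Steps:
w(u) = (2 + u**2)/u (w(u) = ((u**2 + 0) + 2)/u = (u**2 + 2)/u = (2 + u**2)/u)
1677*(w(-4) + 5)**2 = 1677*((-4 + 2/(-4)) + 5)**2 = 1677*((-4 + 2*(-1/4)) + 5)**2 = 1677*((-4 - 1/2) + 5)**2 = 1677*(-9/2 + 5)**2 = 1677*(1/2)**2 = 1677*(1/4) = 1677/4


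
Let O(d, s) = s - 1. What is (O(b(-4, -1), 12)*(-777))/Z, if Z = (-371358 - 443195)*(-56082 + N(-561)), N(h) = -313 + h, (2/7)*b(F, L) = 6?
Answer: -8547/46393680668 ≈ -1.8423e-7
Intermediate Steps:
b(F, L) = 21 (b(F, L) = (7/2)*6 = 21)
O(d, s) = -1 + s
Z = 46393680668 (Z = (-371358 - 443195)*(-56082 + (-313 - 561)) = -814553*(-56082 - 874) = -814553*(-56956) = 46393680668)
(O(b(-4, -1), 12)*(-777))/Z = ((-1 + 12)*(-777))/46393680668 = (11*(-777))*(1/46393680668) = -8547*1/46393680668 = -8547/46393680668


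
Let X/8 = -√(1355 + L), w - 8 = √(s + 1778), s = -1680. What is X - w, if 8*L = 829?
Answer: -8 - 7*√2 - 2*√23338 ≈ -323.44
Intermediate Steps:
L = 829/8 (L = (⅛)*829 = 829/8 ≈ 103.63)
w = 8 + 7*√2 (w = 8 + √(-1680 + 1778) = 8 + √98 = 8 + 7*√2 ≈ 17.900)
X = -2*√23338 (X = 8*(-√(1355 + 829/8)) = 8*(-√(11669/8)) = 8*(-√23338/4) = -2*√23338 ≈ -305.54)
X - w = -2*√23338 - (8 + 7*√2) = -2*√23338 + (-8 - 7*√2) = -8 - 7*√2 - 2*√23338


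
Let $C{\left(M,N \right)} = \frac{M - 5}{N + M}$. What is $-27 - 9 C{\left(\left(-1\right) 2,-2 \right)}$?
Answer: $- \frac{171}{4} \approx -42.75$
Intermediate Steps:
$C{\left(M,N \right)} = \frac{-5 + M}{M + N}$
$-27 - 9 C{\left(\left(-1\right) 2,-2 \right)} = -27 - 9 \frac{-5 - 2}{\left(-1\right) 2 - 2} = -27 - 9 \frac{-5 - 2}{-2 - 2} = -27 - 9 \frac{1}{-4} \left(-7\right) = -27 - 9 \left(\left(- \frac{1}{4}\right) \left(-7\right)\right) = -27 - \frac{63}{4} = - \frac{171}{4}$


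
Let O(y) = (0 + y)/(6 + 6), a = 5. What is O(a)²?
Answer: 25/144 ≈ 0.17361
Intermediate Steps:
O(y) = y/12
O(a)² = ((1/12)*5)² = (5/12)² = 25/144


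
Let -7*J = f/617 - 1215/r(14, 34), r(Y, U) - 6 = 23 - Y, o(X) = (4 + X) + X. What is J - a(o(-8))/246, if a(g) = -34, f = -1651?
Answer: 6423667/531237 ≈ 12.092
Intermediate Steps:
o(X) = 4 + 2*X
r(Y, U) = 29 - Y (r(Y, U) = 6 + (23 - Y) = 29 - Y)
J = 51628/4319 (J = -(-1651/617 - 1215/(29 - 1*14))/7 = -(-1651*1/617 - 1215/(29 - 14))/7 = -(-1651/617 - 1215/15)/7 = -(-1651/617 - 1215*1/15)/7 = -(-1651/617 - 81)/7 = -1/7*(-51628/617) = 51628/4319 ≈ 11.954)
J - a(o(-8))/246 = 51628/4319 - (-34)/246 = 51628/4319 - 1*(-17/123) = 51628/4319 + 17/123 = 6423667/531237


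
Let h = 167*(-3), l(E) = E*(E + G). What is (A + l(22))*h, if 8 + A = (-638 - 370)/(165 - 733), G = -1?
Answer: -16212360/71 ≈ -2.2834e+5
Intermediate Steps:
l(E) = E*(-1 + E) (l(E) = E*(E - 1) = E*(-1 + E))
A = -442/71 (A = -8 + (-638 - 370)/(165 - 733) = -8 - 1008/(-568) = -8 - 1008*(-1/568) = -8 + 126/71 = -442/71 ≈ -6.2253)
h = -501
(A + l(22))*h = (-442/71 + 22*(-1 + 22))*(-501) = (-442/71 + 22*21)*(-501) = (-442/71 + 462)*(-501) = (32360/71)*(-501) = -16212360/71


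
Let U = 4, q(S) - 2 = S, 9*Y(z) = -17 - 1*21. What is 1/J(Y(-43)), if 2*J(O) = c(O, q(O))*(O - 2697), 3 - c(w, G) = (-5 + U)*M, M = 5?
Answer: -9/97244 ≈ -9.2551e-5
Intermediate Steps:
Y(z) = -38/9 (Y(z) = (-17 - 1*21)/9 = (-17 - 21)/9 = (⅑)*(-38) = -38/9)
q(S) = 2 + S
c(w, G) = 8 (c(w, G) = 3 - (-5 + 4)*5 = 3 - (-1)*5 = 3 - 1*(-5) = 3 + 5 = 8)
J(O) = -10788 + 4*O (J(O) = (8*(O - 2697))/2 = (8*(-2697 + O))/2 = (-21576 + 8*O)/2 = -10788 + 4*O)
1/J(Y(-43)) = 1/(-10788 + 4*(-38/9)) = 1/(-10788 - 152/9) = 1/(-97244/9) = -9/97244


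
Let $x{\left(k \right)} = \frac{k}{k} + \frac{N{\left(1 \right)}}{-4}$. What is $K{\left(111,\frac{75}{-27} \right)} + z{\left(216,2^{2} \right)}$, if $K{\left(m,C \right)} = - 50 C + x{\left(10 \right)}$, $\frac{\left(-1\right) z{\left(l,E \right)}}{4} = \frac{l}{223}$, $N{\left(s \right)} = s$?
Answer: $\frac{1089917}{8028} \approx 135.76$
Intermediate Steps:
$x{\left(k \right)} = \frac{3}{4}$ ($x{\left(k \right)} = \frac{k}{k} + 1 \frac{1}{-4} = 1 + 1 \left(- \frac{1}{4}\right) = 1 - \frac{1}{4} = \frac{3}{4}$)
$z{\left(l,E \right)} = - \frac{4 l}{223}$ ($z{\left(l,E \right)} = - 4 \frac{l}{223} = - \frac{4 l}{223}$)
$K{\left(m,C \right)} = \frac{3}{4} - 50 C$ ($K{\left(m,C \right)} = - 50 C + \frac{3}{4} = \frac{3}{4} - 50 C$)
$K{\left(111,\frac{75}{-27} \right)} + z{\left(216,2^{2} \right)} = \left(\frac{3}{4} - 50 \frac{75}{-27}\right) - \frac{864}{223} = \left(\frac{3}{4} - 50 \cdot 75 \left(- \frac{1}{27}\right)\right) - \frac{864}{223} = \left(\frac{3}{4} - - \frac{1250}{9}\right) - \frac{864}{223} = \left(\frac{3}{4} + \frac{1250}{9}\right) - \frac{864}{223} = \frac{5027}{36} - \frac{864}{223} = \frac{1089917}{8028}$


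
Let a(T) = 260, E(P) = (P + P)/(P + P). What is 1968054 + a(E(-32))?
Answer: 1968314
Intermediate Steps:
E(P) = 1 (E(P) = (2*P)/((2*P)) = (2*P)*(1/(2*P)) = 1)
1968054 + a(E(-32)) = 1968054 + 260 = 1968314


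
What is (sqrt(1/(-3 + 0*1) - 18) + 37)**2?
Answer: (111 + I*sqrt(165))**2/9 ≈ 1350.7 + 316.85*I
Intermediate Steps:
(sqrt(1/(-3 + 0*1) - 18) + 37)**2 = (sqrt(1/(-3 + 0) - 18) + 37)**2 = (sqrt(1/(-3) - 18) + 37)**2 = (sqrt(-1/3 - 18) + 37)**2 = (sqrt(-55/3) + 37)**2 = (I*sqrt(165)/3 + 37)**2 = (37 + I*sqrt(165)/3)**2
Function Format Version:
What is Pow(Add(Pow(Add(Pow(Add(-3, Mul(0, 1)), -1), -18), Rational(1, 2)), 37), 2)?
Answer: Mul(Rational(1, 9), Pow(Add(111, Mul(I, Pow(165, Rational(1, 2)))), 2)) ≈ Add(1350.7, Mul(316.85, I))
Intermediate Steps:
Pow(Add(Pow(Add(Pow(Add(-3, Mul(0, 1)), -1), -18), Rational(1, 2)), 37), 2) = Pow(Add(Pow(Add(Pow(Add(-3, 0), -1), -18), Rational(1, 2)), 37), 2) = Pow(Add(Pow(Add(Pow(-3, -1), -18), Rational(1, 2)), 37), 2) = Pow(Add(Pow(Add(Rational(-1, 3), -18), Rational(1, 2)), 37), 2) = Pow(Add(Pow(Rational(-55, 3), Rational(1, 2)), 37), 2) = Pow(Add(Mul(Rational(1, 3), I, Pow(165, Rational(1, 2))), 37), 2) = Pow(Add(37, Mul(Rational(1, 3), I, Pow(165, Rational(1, 2)))), 2)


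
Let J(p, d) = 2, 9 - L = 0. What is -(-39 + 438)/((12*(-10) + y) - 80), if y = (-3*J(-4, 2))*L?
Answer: 399/254 ≈ 1.5709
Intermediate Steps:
L = 9 (L = 9 - 1*0 = 9 + 0 = 9)
y = -54 (y = -3*2*9 = -6*9 = -54)
-(-39 + 438)/((12*(-10) + y) - 80) = -(-39 + 438)/((12*(-10) - 54) - 80) = -399/((-120 - 54) - 80) = -399/(-174 - 80) = -399/(-254) = -399*(-1)/254 = -1*(-399/254) = 399/254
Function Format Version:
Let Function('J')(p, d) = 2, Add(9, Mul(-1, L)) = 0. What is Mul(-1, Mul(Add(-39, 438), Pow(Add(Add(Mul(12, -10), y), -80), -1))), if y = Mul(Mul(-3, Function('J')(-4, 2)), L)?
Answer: Rational(399, 254) ≈ 1.5709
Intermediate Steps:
L = 9 (L = Add(9, Mul(-1, 0)) = Add(9, 0) = 9)
y = -54 (y = Mul(Mul(-3, 2), 9) = Mul(-6, 9) = -54)
Mul(-1, Mul(Add(-39, 438), Pow(Add(Add(Mul(12, -10), y), -80), -1))) = Mul(-1, Mul(Add(-39, 438), Pow(Add(Add(Mul(12, -10), -54), -80), -1))) = Mul(-1, Mul(399, Pow(Add(Add(-120, -54), -80), -1))) = Mul(-1, Mul(399, Pow(Add(-174, -80), -1))) = Mul(-1, Mul(399, Pow(-254, -1))) = Mul(-1, Mul(399, Rational(-1, 254))) = Mul(-1, Rational(-399, 254)) = Rational(399, 254)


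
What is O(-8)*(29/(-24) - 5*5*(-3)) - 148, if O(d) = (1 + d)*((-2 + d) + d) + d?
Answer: 102713/12 ≈ 8559.4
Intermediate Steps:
O(d) = d + (1 + d)*(-2 + 2*d) (O(d) = (1 + d)*(-2 + 2*d) + d = d + (1 + d)*(-2 + 2*d))
O(-8)*(29/(-24) - 5*5*(-3)) - 148 = (-2 - 8 + 2*(-8)²)*(29/(-24) - 5*5*(-3)) - 148 = (-2 - 8 + 2*64)*(29*(-1/24) - 25*(-3)) - 148 = (-2 - 8 + 128)*(-29/24 - 1*(-75)) - 148 = 118*(-29/24 + 75) - 148 = 118*(1771/24) - 148 = 104489/12 - 148 = 102713/12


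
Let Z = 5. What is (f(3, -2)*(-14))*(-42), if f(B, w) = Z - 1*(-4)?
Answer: 5292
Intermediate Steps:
f(B, w) = 9 (f(B, w) = 5 - 1*(-4) = 5 + 4 = 9)
(f(3, -2)*(-14))*(-42) = (9*(-14))*(-42) = -126*(-42) = 5292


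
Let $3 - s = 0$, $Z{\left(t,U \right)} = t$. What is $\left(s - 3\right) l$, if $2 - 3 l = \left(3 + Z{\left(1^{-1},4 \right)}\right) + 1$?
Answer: $0$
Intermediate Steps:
$s = 3$ ($s = 3 - 0 = 3 + 0 = 3$)
$l = -1$ ($l = \frac{2}{3} - \frac{\left(3 + 1^{-1}\right) + 1}{3} = \frac{2}{3} - \frac{\left(3 + 1\right) + 1}{3} = \frac{2}{3} - \frac{4 + 1}{3} = \frac{2}{3} - \frac{5}{3} = -1$)
$\left(s - 3\right) l = \left(3 - 3\right) \left(-1\right) = 0 \left(-1\right) = 0$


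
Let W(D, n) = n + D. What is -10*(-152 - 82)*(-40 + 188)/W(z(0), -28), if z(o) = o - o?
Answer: -86580/7 ≈ -12369.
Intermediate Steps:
z(o) = 0
W(D, n) = D + n
-10*(-152 - 82)*(-40 + 188)/W(z(0), -28) = -10*(-152 - 82)*(-40 + 188)/(0 - 28) = -10*(-234*148)/(-28) = -(-346320)*(-1)/28 = -10*8658/7 = -86580/7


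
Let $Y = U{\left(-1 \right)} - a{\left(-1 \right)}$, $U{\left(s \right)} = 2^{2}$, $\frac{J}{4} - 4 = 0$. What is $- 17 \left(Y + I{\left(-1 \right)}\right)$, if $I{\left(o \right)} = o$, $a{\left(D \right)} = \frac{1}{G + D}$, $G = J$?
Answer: $- \frac{748}{15} \approx -49.867$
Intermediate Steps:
$J = 16$ ($J = 16 + 4 \cdot 0 = 16 + 0 = 16$)
$G = 16$
$U{\left(s \right)} = 4$
$a{\left(D \right)} = \frac{1}{16 + D}$
$Y = \frac{59}{15}$ ($Y = 4 - \frac{1}{16 - 1} = 4 - \frac{1}{15} = \frac{59}{15} \approx 3.9333$)
$- 17 \left(Y + I{\left(-1 \right)}\right) = - 17 \left(\frac{59}{15} - 1\right) = \left(-17\right) \frac{44}{15} = - \frac{748}{15}$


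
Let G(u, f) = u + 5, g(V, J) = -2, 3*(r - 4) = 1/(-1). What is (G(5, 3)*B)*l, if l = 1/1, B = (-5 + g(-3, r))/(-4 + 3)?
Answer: 70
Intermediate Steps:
r = 11/3 (r = 4 + (⅓)/(-1) = 4 + (⅓)*(-1) = 4 - ⅓ = 11/3 ≈ 3.6667)
B = 7 (B = (-5 - 2)/(-4 + 3) = -7/(-1) = -7*(-1) = 7)
G(u, f) = 5 + u
l = 1
(G(5, 3)*B)*l = ((5 + 5)*7)*1 = (10*7)*1 = 70*1 = 70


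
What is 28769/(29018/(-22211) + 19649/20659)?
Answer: -13200858442681/163058923 ≈ -80958.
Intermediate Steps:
28769/(29018/(-22211) + 19649/20659) = 28769/(29018*(-1/22211) + 19649*(1/20659)) = 28769/(-29018/22211 + 19649/20659) = 28769/(-163058923/458857049) = 28769*(-458857049/163058923) = -13200858442681/163058923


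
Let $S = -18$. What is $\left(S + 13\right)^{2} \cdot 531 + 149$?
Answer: $13424$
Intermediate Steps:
$\left(S + 13\right)^{2} \cdot 531 + 149 = \left(-18 + 13\right)^{2} \cdot 531 + 149 = \left(-5\right)^{2} \cdot 531 + 149 = 25 \cdot 531 + 149 = 13275 + 149 = 13424$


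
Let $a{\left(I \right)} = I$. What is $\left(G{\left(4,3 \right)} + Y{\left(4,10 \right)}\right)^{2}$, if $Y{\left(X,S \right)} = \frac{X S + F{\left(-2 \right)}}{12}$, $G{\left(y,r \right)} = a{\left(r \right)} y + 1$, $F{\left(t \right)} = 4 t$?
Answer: $\frac{2209}{9} \approx 245.44$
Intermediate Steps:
$G{\left(y,r \right)} = 1 + r y$ ($G{\left(y,r \right)} = r y + 1 = 1 + r y$)
$Y{\left(X,S \right)} = - \frac{2}{3} + \frac{S X}{12}$ ($Y{\left(X,S \right)} = \frac{X S + 4 \left(-2\right)}{12} = \left(S X - 8\right) \frac{1}{12} = \left(-8 + S X\right) \frac{1}{12} = - \frac{2}{3} + \frac{S X}{12}$)
$\left(G{\left(4,3 \right)} + Y{\left(4,10 \right)}\right)^{2} = \left(\left(1 + 3 \cdot 4\right) - \left(\frac{2}{3} - \frac{10}{3}\right)\right)^{2} = \left(\left(1 + 12\right) + \left(- \frac{2}{3} + \frac{10}{3}\right)\right)^{2} = \left(13 + \frac{8}{3}\right)^{2} = \left(\frac{47}{3}\right)^{2} = \frac{2209}{9}$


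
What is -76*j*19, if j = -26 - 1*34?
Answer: 86640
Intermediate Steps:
j = -60 (j = -26 - 34 = -60)
-76*j*19 = -76*(-60)*19 = 4560*19 = 86640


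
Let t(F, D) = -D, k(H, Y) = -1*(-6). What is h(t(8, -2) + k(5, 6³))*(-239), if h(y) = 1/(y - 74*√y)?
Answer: 239/5468 + 8843*√2/10936 ≈ 1.1873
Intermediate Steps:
k(H, Y) = 6
h(t(8, -2) + k(5, 6³))*(-239) = -239/((-1*(-2) + 6) - 74*√(-1*(-2) + 6)) = -239/((2 + 6) - 74*√(2 + 6)) = -239/(8 - 148*√2)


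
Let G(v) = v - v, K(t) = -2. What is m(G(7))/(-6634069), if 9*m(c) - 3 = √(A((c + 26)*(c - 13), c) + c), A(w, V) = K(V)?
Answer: -1/19902207 - I*√2/59706621 ≈ -5.0246e-8 - 2.3686e-8*I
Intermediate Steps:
G(v) = 0
A(w, V) = -2
m(c) = ⅓ + √(-2 + c)/9
m(G(7))/(-6634069) = (⅓ + √(-2 + 0)/9)/(-6634069) = (⅓ + √(-2)/9)*(-1/6634069) = (⅓ + (I*√2)/9)*(-1/6634069) = (⅓ + I*√2/9)*(-1/6634069) = -1/19902207 - I*√2/59706621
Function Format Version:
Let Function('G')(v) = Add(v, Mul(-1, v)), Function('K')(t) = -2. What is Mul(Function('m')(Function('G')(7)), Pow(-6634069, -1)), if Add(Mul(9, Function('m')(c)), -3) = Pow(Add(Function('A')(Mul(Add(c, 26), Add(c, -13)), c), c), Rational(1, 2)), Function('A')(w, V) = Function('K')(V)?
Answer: Add(Rational(-1, 19902207), Mul(Rational(-1, 59706621), I, Pow(2, Rational(1, 2)))) ≈ Add(-5.0246e-8, Mul(-2.3686e-8, I))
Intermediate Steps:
Function('G')(v) = 0
Function('A')(w, V) = -2
Function('m')(c) = Add(Rational(1, 3), Mul(Rational(1, 9), Pow(Add(-2, c), Rational(1, 2))))
Mul(Function('m')(Function('G')(7)), Pow(-6634069, -1)) = Mul(Add(Rational(1, 3), Mul(Rational(1, 9), Pow(Add(-2, 0), Rational(1, 2)))), Pow(-6634069, -1)) = Mul(Add(Rational(1, 3), Mul(Rational(1, 9), Pow(-2, Rational(1, 2)))), Rational(-1, 6634069)) = Mul(Add(Rational(1, 3), Mul(Rational(1, 9), Mul(I, Pow(2, Rational(1, 2))))), Rational(-1, 6634069)) = Mul(Add(Rational(1, 3), Mul(Rational(1, 9), I, Pow(2, Rational(1, 2)))), Rational(-1, 6634069)) = Add(Rational(-1, 19902207), Mul(Rational(-1, 59706621), I, Pow(2, Rational(1, 2))))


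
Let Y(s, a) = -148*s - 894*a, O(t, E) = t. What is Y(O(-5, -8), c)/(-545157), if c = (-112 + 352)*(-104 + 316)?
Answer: 45485980/545157 ≈ 83.437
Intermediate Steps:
c = 50880 (c = 240*212 = 50880)
Y(s, a) = -894*a - 148*s
Y(O(-5, -8), c)/(-545157) = (-894*50880 - 148*(-5))/(-545157) = (-45486720 + 740)*(-1/545157) = -45485980*(-1/545157) = 45485980/545157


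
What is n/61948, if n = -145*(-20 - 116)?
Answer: 290/911 ≈ 0.31833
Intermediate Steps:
n = 19720 (n = -145*(-136) = 19720)
n/61948 = 19720/61948 = 19720*(1/61948) = 290/911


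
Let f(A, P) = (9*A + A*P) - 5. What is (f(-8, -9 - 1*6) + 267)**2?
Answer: 96100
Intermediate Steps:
f(A, P) = -5 + 9*A + A*P
(f(-8, -9 - 1*6) + 267)**2 = ((-5 + 9*(-8) - 8*(-9 - 1*6)) + 267)**2 = ((-5 - 72 - 8*(-9 - 6)) + 267)**2 = ((-5 - 72 - 8*(-15)) + 267)**2 = ((-5 - 72 + 120) + 267)**2 = (43 + 267)**2 = 310**2 = 96100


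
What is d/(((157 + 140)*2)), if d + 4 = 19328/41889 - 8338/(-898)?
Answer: 108080869/11172047634 ≈ 0.0096742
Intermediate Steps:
d = 108080869/18808161 (d = -4 + (19328/41889 - 8338/(-898)) = -4 + (19328*(1/41889) - 8338*(-1/898)) = -4 + (19328/41889 + 4169/449) = -4 + 183313513/18808161 = 108080869/18808161 ≈ 5.7465)
d/(((157 + 140)*2)) = 108080869/(18808161*(((157 + 140)*2))) = 108080869/(18808161*((297*2))) = (108080869/18808161)/594 = (108080869/18808161)*(1/594) = 108080869/11172047634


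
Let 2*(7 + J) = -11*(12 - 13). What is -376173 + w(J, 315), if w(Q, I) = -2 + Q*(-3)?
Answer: -752341/2 ≈ -3.7617e+5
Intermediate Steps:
J = -3/2 (J = -7 + (-11*(12 - 13))/2 = -7 + (-11*(-1))/2 = -7 + (½)*11 = -7 + 11/2 = -3/2 ≈ -1.5000)
w(Q, I) = -2 - 3*Q
-376173 + w(J, 315) = -376173 + (-2 - 3*(-3/2)) = -376173 + (-2 + 9/2) = -376173 + 5/2 = -752341/2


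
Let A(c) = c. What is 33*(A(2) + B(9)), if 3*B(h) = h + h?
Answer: 264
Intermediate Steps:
B(h) = 2*h/3 (B(h) = (h + h)/3 = (2*h)/3 = 2*h/3)
33*(A(2) + B(9)) = 33*(2 + (⅔)*9) = 33*(2 + 6) = 33*8 = 264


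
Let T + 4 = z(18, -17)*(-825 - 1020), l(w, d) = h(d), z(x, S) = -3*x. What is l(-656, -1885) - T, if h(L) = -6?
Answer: -99632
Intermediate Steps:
l(w, d) = -6
T = 99626 (T = -4 + (-3*18)*(-825 - 1020) = -4 - 54*(-1845) = -4 + 99630 = 99626)
l(-656, -1885) - T = -6 - 1*99626 = -6 - 99626 = -99632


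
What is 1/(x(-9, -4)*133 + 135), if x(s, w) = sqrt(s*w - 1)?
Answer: -27/120178 + 133*sqrt(35)/600890 ≈ 0.0010848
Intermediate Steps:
x(s, w) = sqrt(-1 + s*w)
1/(x(-9, -4)*133 + 135) = 1/(sqrt(-1 - 9*(-4))*133 + 135) = 1/(sqrt(-1 + 36)*133 + 135) = 1/(sqrt(35)*133 + 135) = 1/(133*sqrt(35) + 135) = 1/(135 + 133*sqrt(35))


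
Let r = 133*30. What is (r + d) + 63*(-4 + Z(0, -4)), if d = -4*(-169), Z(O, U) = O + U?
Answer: 4162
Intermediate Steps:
d = 676
r = 3990
(r + d) + 63*(-4 + Z(0, -4)) = (3990 + 676) + 63*(-4 + (0 - 4)) = 4666 + 63*(-4 - 4) = 4666 + 63*(-8) = 4666 - 504 = 4162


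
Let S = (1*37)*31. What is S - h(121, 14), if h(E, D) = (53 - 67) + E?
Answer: 1040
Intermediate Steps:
h(E, D) = -14 + E
S = 1147 (S = 37*31 = 1147)
S - h(121, 14) = 1147 - (-14 + 121) = 1147 - 1*107 = 1147 - 107 = 1040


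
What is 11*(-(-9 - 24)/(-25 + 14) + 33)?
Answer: 330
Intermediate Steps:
11*(-(-9 - 24)/(-25 + 14) + 33) = 11*(-(-33)/(-11) + 33) = 11*(-(-33)*(-1)/11 + 33) = 11*(-1*3 + 33) = 11*(-3 + 33) = 11*30 = 330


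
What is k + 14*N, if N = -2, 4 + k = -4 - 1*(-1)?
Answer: -35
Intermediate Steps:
k = -7 (k = -4 + (-4 - 1*(-1)) = -4 + (-4 + 1) = -4 - 3 = -7)
k + 14*N = -7 + 14*(-2) = -7 - 28 = -35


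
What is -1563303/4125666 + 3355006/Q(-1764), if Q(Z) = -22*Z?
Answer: 1148413793431/13342403844 ≈ 86.073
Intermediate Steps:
-1563303/4125666 + 3355006/Q(-1764) = -1563303/4125666 + 3355006/((-22*(-1764))) = -1563303*1/4125666 + 3355006/38808 = -521101/1375222 + 3355006*(1/38808) = -521101/1375222 + 1677503/19404 = 1148413793431/13342403844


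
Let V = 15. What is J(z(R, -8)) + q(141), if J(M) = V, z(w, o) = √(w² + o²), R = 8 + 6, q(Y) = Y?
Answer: 156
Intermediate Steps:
R = 14
z(w, o) = √(o² + w²)
J(M) = 15
J(z(R, -8)) + q(141) = 15 + 141 = 156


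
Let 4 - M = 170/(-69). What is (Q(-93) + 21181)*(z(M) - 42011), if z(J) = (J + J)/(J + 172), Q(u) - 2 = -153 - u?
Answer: -5463702238563/6157 ≈ -8.8740e+8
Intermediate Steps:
Q(u) = -151 - u (Q(u) = 2 + (-153 - u) = -151 - u)
M = 446/69 (M = 4 - 170/(-69) = 4 - 170*(-1)/69 = 4 - 1*(-170/69) = 4 + 170/69 = 446/69 ≈ 6.4638)
z(J) = 2*J/(172 + J) (z(J) = (2*J)/(172 + J) = 2*J/(172 + J))
(Q(-93) + 21181)*(z(M) - 42011) = ((-151 - 1*(-93)) + 21181)*(2*(446/69)/(172 + 446/69) - 42011) = ((-151 + 93) + 21181)*(2*(446/69)/(12314/69) - 42011) = (-58 + 21181)*(2*(446/69)*(69/12314) - 42011) = 21123*(446/6157 - 42011) = 21123*(-258661281/6157) = -5463702238563/6157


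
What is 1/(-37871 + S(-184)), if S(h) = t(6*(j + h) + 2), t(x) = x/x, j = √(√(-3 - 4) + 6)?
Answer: -1/37870 ≈ -2.6406e-5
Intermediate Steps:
j = √(6 + I*√7) (j = √(√(-7) + 6) = √(I*√7 + 6) = √(6 + I*√7) ≈ 2.5057 + 0.52794*I)
t(x) = 1
S(h) = 1
1/(-37871 + S(-184)) = 1/(-37871 + 1) = 1/(-37870) = -1/37870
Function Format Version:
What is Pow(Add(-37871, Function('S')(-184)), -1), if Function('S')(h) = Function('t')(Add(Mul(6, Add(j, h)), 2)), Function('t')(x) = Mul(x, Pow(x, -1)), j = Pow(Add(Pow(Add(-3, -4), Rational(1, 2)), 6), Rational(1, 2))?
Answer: Rational(-1, 37870) ≈ -2.6406e-5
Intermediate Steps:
j = Pow(Add(6, Mul(I, Pow(7, Rational(1, 2)))), Rational(1, 2)) (j = Pow(Add(Pow(-7, Rational(1, 2)), 6), Rational(1, 2)) = Pow(Add(Mul(I, Pow(7, Rational(1, 2))), 6), Rational(1, 2)) = Pow(Add(6, Mul(I, Pow(7, Rational(1, 2)))), Rational(1, 2)) ≈ Add(2.5057, Mul(0.52794, I)))
Function('t')(x) = 1
Function('S')(h) = 1
Pow(Add(-37871, Function('S')(-184)), -1) = Pow(Add(-37871, 1), -1) = Pow(-37870, -1) = Rational(-1, 37870)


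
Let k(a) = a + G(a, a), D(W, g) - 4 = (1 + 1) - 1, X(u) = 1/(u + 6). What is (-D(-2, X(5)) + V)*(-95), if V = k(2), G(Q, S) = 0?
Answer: 285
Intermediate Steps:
X(u) = 1/(6 + u)
D(W, g) = 5 (D(W, g) = 4 + ((1 + 1) - 1) = 4 + (2 - 1) = 4 + 1 = 5)
k(a) = a (k(a) = a + 0 = a)
V = 2
(-D(-2, X(5)) + V)*(-95) = (-1*5 + 2)*(-95) = (-5 + 2)*(-95) = -3*(-95) = 285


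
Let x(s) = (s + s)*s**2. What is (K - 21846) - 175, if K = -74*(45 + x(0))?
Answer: -25351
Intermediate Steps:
x(s) = 2*s**3 (x(s) = (2*s)*s**2 = 2*s**3)
K = -3330 (K = -74*(45 + 2*0**3) = -74*(45 + 2*0) = -74*(45 + 0) = -74*45 = -3330)
(K - 21846) - 175 = (-3330 - 21846) - 175 = -25176 - 175 = -25351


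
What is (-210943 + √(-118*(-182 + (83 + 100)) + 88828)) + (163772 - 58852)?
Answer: -106023 + √88710 ≈ -1.0573e+5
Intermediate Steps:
(-210943 + √(-118*(-182 + (83 + 100)) + 88828)) + (163772 - 58852) = (-210943 + √(-118*(-182 + 183) + 88828)) + 104920 = (-210943 + √(-118*1 + 88828)) + 104920 = (-210943 + √(-118 + 88828)) + 104920 = (-210943 + √88710) + 104920 = -106023 + √88710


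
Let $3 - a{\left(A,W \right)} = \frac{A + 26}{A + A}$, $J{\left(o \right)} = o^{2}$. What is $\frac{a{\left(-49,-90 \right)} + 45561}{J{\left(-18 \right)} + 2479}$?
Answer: $\frac{4465249}{274694} \approx 16.255$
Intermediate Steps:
$a{\left(A,W \right)} = 3 - \frac{26 + A}{2 A}$ ($a{\left(A,W \right)} = 3 - \frac{A + 26}{A + A} = 3 - \frac{26 + A}{2 A}$)
$\frac{a{\left(-49,-90 \right)} + 45561}{J{\left(-18 \right)} + 2479} = \frac{\left(\frac{5}{2} - \frac{13}{-49}\right) + 45561}{\left(-18\right)^{2} + 2479} = \frac{\left(\frac{5}{2} - - \frac{13}{49}\right) + 45561}{324 + 2479} = \frac{\left(\frac{5}{2} + \frac{13}{49}\right) + 45561}{2803} = \left(\frac{271}{98} + 45561\right) \frac{1}{2803} = \frac{4465249}{98} \cdot \frac{1}{2803} = \frac{4465249}{274694}$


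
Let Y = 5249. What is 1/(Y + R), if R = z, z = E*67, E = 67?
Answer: 1/9738 ≈ 0.00010269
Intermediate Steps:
z = 4489 (z = 67*67 = 4489)
R = 4489
1/(Y + R) = 1/(5249 + 4489) = 1/9738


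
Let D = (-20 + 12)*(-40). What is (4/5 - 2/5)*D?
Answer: 128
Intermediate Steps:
D = 320 (D = -8*(-40) = 320)
(4/5 - 2/5)*D = (4/5 - 2/5)*320 = (2/5)*320 = 128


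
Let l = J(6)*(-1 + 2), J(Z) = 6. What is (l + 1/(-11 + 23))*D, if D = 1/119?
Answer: 73/1428 ≈ 0.051120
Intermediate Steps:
D = 1/119 ≈ 0.0084034
l = 6 (l = 6*(-1 + 2) = 6*1 = 6)
(l + 1/(-11 + 23))*D = (6 + 1/(-11 + 23))*(1/119) = (6 + 1/12)*(1/119) = (73/12)*(1/119) = 73/1428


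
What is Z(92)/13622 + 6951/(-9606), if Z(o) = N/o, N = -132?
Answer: -181508917/250801453 ≈ -0.72372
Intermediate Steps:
Z(o) = -132/o
Z(92)/13622 + 6951/(-9606) = -132/92/13622 + 6951/(-9606) = -132*1/92*(1/13622) + 6951*(-1/9606) = -33/23*1/13622 - 2317/3202 = -33/313306 - 2317/3202 = -181508917/250801453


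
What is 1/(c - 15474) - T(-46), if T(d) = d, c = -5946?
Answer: 985319/21420 ≈ 46.000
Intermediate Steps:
1/(c - 15474) - T(-46) = 1/(-5946 - 15474) - 1*(-46) = 1/(-21420) + 46 = -1/21420 + 46 = 985319/21420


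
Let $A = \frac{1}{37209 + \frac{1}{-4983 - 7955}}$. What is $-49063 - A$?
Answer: $- \frac{23619420854521}{481410041} \approx -49063.0$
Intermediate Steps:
$A = \frac{12938}{481410041}$ ($A = \frac{1}{37209 + \frac{1}{-12938}} = \frac{1}{37209 - \frac{1}{12938}} = \frac{1}{\frac{481410041}{12938}} = \frac{12938}{481410041} \approx 2.6875 \cdot 10^{-5}$)
$-49063 - A = -49063 - \frac{12938}{481410041} = - \frac{23619420854521}{481410041}$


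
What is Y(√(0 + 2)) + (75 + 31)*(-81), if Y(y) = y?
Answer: -8586 + √2 ≈ -8584.6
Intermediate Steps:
Y(√(0 + 2)) + (75 + 31)*(-81) = √(0 + 2) + (75 + 31)*(-81) = √2 + 106*(-81) = √2 - 8586 = -8586 + √2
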